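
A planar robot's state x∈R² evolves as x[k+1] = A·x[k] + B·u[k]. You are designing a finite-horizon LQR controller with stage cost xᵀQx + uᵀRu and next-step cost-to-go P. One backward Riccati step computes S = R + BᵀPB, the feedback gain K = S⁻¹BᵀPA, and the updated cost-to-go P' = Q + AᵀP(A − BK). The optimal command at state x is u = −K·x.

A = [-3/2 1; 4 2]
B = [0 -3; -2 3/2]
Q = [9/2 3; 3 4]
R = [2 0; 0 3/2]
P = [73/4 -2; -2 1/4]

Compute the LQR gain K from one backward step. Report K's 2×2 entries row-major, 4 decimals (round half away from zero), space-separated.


BᵀP = [4.0000 -0.5000; -57.7500 6.3750]
S = R + BᵀPB = [2 0; 0 3/2] + [1.0000 -12.7500; -12.7500 182.8125] = [3.0000 -12.7500; -12.7500 184.3125]
BᵀPA = [-8.0000 3.0000; 112.1250 -45.0000]
K = S⁻¹·BᵀPA = [-0.1150 -0.0533; 0.6004 -0.2478]
A−BK = [0.3012 0.2565; 2.8694 2.2651]
AᵀP(A−BK) = [0.8241 -0.0126; -0.0126 0.2572]
P' = Q + AᵀP(A−BK) = [5.3241 2.9874; 2.9874 4.2572]
tr(P') = 9.5814

-0.1150 -0.0533 0.6004 -0.2478


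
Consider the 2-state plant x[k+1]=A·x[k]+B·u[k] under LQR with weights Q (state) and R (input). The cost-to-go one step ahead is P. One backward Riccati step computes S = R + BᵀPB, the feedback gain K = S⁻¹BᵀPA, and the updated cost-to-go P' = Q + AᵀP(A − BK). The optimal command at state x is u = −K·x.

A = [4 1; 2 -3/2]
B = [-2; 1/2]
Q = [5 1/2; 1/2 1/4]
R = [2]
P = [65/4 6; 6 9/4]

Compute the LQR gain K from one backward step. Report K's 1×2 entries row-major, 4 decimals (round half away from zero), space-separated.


BᵀP = [-29.5000 -10.8750]
S = R + BᵀPB = [2] + [53.5625] = [55.5625]
BᵀPA = [-139.7500 -13.1875]
K = S⁻¹·BᵀPA = [-2.5152 -0.2373]
A−BK = [-1.0304 0.5253; 3.2576 -1.3813]
AᵀP(A−BK) = [13.5028 1.0810; 1.0810 0.1825]
P' = Q + AᵀP(A−BK) = [18.5028 1.5810; 1.5810 0.4325]
tr(P') = 18.9353

-2.5152 -0.2373


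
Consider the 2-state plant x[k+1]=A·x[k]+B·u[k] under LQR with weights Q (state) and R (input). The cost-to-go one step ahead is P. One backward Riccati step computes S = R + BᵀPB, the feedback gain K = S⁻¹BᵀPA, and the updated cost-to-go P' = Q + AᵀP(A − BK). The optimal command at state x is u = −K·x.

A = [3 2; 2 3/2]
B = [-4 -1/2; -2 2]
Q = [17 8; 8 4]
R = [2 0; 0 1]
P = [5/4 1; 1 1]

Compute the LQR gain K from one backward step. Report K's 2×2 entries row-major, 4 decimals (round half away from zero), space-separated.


-0.7290 -0.5037 0.2804 0.2168

BᵀP = [-7.0000 -6.0000; 1.3750 1.5000]
S = R + BᵀPB = [2 0; 0 1] + [40.0000 -8.5000; -8.5000 2.3125] = [42.0000 -8.5000; -8.5000 3.3125]
BᵀPA = [-33.0000 -23.0000; 7.1250 5.0000]
K = S⁻¹·BᵀPA = [-0.7290 -0.5037; 0.2804 0.2168]
A−BK = [0.2243 0.0935; -0.0187 0.0589]
AᵀP(A−BK) = [1.1963 0.8318; 0.8318 0.5799]
P' = Q + AᵀP(A−BK) = [18.1963 8.8318; 8.8318 4.5799]
tr(P') = 22.7762


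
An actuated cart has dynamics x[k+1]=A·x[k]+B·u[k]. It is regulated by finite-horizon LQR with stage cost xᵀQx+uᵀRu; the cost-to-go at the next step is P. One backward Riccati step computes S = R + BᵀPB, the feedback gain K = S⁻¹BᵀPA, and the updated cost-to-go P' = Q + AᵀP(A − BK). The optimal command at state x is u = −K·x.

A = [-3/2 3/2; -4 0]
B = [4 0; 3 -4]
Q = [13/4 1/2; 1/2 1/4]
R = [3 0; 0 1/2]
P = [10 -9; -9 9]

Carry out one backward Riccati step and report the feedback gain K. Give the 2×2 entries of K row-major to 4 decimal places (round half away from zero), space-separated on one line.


BᵀP = [13.0000 -9.0000; 36.0000 -36.0000]
S = R + BᵀPB = [3 0; 0 1/2] + [25.0000 36.0000; 36.0000 144.0000] = [28.0000 36.0000; 36.0000 144.5000]
BᵀPA = [16.5000 19.5000; 90.0000 54.0000]
K = S⁻¹·BᵀPA = [-0.3112 0.3177; 0.7004 0.2945]
A−BK = [-0.2553 0.2291; -0.2650 0.2250]
AᵀP(A−BK) = [0.6018 -0.2516; -0.2516 0.3989]
P' = Q + AᵀP(A−BK) = [3.8518 0.2484; 0.2484 0.6489]
tr(P') = 4.5006

-0.3112 0.3177 0.7004 0.2945


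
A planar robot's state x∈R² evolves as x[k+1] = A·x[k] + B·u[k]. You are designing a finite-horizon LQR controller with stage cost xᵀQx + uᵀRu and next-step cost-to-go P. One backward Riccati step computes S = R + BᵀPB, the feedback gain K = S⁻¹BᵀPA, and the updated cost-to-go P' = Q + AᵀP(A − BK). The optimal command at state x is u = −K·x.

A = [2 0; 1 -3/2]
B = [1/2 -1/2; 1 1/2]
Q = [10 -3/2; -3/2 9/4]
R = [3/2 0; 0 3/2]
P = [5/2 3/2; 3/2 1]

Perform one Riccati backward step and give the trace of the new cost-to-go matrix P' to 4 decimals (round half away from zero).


BᵀP = [2.7500 1.7500; -0.5000 -0.2500]
S = R + BᵀPB = [3/2 0; 0 3/2] + [3.1250 -0.5000; -0.5000 0.1250] = [4.6250 -0.5000; -0.5000 1.6250]
BᵀPA = [7.2500 -2.6250; -1.2500 0.3750]
K = S⁻¹·BᵀPA = [1.5355 -0.5613; -0.2968 0.0581]
A−BK = [1.0839 0.3097; -0.3871 -0.9677]
AᵀP(A−BK) = [5.4968 -1.8581; -1.8581 0.7548]
P' = Q + AᵀP(A−BK) = [15.4968 -3.3581; -3.3581 3.0048]
tr(P') = 18.5016

18.5016


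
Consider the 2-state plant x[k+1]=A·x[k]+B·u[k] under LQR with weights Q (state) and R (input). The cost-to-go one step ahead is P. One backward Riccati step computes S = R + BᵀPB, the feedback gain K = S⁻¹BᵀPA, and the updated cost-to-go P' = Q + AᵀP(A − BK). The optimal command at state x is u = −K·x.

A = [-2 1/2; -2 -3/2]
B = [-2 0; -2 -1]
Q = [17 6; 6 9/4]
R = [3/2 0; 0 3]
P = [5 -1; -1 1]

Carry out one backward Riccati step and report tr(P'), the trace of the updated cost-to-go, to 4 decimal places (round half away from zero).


BᵀP = [-8.0000 0.0000; 1.0000 -1.0000]
S = R + BᵀPB = [3/2 0; 0 3] + [16.0000 0.0000; 0.0000 1.0000] = [17.5000 0.0000; 0.0000 4.0000]
BᵀPA = [16.0000 -4.0000; 0.0000 2.0000]
K = S⁻¹·BᵀPA = [0.9143 -0.2286; 0.0000 0.5000]
A−BK = [-0.1714 0.0429; -0.1714 -1.4571]
AᵀP(A−BK) = [1.3714 -0.3429; -0.3429 3.0857]
P' = Q + AᵀP(A−BK) = [18.3714 5.6571; 5.6571 5.3357]
tr(P') = 23.7071

23.7071


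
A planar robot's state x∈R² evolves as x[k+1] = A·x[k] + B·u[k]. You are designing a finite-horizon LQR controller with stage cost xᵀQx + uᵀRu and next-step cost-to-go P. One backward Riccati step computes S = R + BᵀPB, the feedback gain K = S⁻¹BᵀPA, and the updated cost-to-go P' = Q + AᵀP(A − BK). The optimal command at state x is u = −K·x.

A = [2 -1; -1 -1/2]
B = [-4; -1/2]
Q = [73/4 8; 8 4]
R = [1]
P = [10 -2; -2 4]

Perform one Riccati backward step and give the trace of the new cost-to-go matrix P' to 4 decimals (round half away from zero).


29.0162

BᵀP = [-39.0000 6.0000]
S = R + BᵀPB = [1] + [153.0000] = [154.0000]
BᵀPA = [-84.0000 36.0000]
K = S⁻¹·BᵀPA = [-0.5455 0.2338]
A−BK = [-0.1818 -0.0649; -1.2727 -0.3831]
AᵀP(A−BK) = [6.1818 1.6364; 1.6364 0.5844]
P' = Q + AᵀP(A−BK) = [24.4318 9.6364; 9.6364 4.5844]
tr(P') = 29.0162


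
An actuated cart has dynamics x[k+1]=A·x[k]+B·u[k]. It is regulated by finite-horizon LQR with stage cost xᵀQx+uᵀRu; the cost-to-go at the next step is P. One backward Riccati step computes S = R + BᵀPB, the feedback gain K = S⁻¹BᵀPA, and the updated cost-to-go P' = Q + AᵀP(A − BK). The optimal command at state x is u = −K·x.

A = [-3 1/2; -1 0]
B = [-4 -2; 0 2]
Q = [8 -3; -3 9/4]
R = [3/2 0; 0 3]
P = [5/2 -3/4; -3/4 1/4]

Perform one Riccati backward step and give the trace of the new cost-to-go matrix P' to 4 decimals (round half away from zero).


BᵀP = [-10.0000 3.0000; -6.5000 2.0000]
S = R + BᵀPB = [3/2 0; 0 3] + [40.0000 26.0000; 26.0000 17.0000] = [41.5000 26.0000; 26.0000 20.0000]
BᵀPA = [27.0000 -5.0000; 17.5000 -3.2500]
K = S⁻¹·BᵀPA = [0.5519 -0.1006; 0.1575 -0.0317]
A−BK = [-0.4773 0.0341; -1.3149 0.0633]
AᵀP(A−BK) = [0.5917 -0.1035; -0.1035 0.0189]
P' = Q + AᵀP(A−BK) = [8.5917 -3.1035; -3.1035 2.2689]
tr(P') = 10.8606

10.8606


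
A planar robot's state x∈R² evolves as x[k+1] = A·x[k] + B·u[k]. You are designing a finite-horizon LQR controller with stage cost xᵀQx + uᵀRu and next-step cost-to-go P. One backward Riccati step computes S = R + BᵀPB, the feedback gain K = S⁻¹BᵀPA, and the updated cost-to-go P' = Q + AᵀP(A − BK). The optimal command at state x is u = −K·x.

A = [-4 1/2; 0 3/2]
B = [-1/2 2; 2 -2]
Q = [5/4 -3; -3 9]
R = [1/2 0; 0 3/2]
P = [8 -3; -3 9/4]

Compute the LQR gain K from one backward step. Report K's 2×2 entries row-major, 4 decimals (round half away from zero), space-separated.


BᵀP = [-10.0000 6.0000; 22.0000 -10.5000]
S = R + BᵀPB = [1/2 0; 0 3/2] + [17.0000 -32.0000; -32.0000 65.0000] = [17.5000 -32.0000; -32.0000 66.5000]
BᵀPA = [40.0000 4.0000; -88.0000 -4.7500]
K = S⁻¹·BᵀPA = [-1.1163 0.8157; -1.8605 0.3211]
A−BK = [-0.8372 0.2657; -1.4884 0.5107]
AᵀP(A−BK) = [8.9302 -2.3721; -2.3721 0.8248]
P' = Q + AᵀP(A−BK) = [10.1802 -5.3721; -5.3721 9.8248]
tr(P') = 20.0050

-1.1163 0.8157 -1.8605 0.3211


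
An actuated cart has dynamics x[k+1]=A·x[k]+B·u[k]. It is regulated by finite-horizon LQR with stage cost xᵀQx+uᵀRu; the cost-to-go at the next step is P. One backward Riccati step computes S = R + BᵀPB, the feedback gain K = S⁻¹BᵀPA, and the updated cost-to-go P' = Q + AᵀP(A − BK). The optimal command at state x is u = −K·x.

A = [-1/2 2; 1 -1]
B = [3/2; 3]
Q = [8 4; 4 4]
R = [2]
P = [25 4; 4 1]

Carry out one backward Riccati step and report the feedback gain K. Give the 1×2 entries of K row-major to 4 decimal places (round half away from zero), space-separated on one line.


-0.1525 0.8717

BᵀP = [49.5000 9.0000]
S = R + BᵀPB = [2] + [101.2500] = [103.2500]
BᵀPA = [-15.7500 90.0000]
K = S⁻¹·BᵀPA = [-0.1525 0.8717]
A−BK = [-0.2712 0.6925; 1.4576 -3.6150]
AᵀP(A−BK) = [0.8475 -2.2712; -2.2712 6.5496]
P' = Q + AᵀP(A−BK) = [8.8475 1.7288; 1.7288 10.5496]
tr(P') = 19.3971


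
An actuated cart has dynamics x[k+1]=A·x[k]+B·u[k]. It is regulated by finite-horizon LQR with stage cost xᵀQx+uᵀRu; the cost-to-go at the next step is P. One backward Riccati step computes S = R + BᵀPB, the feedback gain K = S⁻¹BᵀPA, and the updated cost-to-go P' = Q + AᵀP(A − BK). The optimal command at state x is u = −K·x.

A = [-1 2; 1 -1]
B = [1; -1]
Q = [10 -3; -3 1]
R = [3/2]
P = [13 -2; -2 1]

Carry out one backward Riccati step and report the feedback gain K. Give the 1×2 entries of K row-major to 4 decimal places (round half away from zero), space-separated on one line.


BᵀP = [15.0000 -3.0000]
S = R + BᵀPB = [3/2] + [18.0000] = [19.5000]
BᵀPA = [-18.0000 33.0000]
K = S⁻¹·BᵀPA = [-0.9231 1.6923]
A−BK = [-0.0769 0.3077; 0.0769 0.6923]
AᵀP(A−BK) = [1.3846 -2.5385; -2.5385 5.1538]
P' = Q + AᵀP(A−BK) = [11.3846 -5.5385; -5.5385 6.1538]
tr(P') = 17.5385

-0.9231 1.6923


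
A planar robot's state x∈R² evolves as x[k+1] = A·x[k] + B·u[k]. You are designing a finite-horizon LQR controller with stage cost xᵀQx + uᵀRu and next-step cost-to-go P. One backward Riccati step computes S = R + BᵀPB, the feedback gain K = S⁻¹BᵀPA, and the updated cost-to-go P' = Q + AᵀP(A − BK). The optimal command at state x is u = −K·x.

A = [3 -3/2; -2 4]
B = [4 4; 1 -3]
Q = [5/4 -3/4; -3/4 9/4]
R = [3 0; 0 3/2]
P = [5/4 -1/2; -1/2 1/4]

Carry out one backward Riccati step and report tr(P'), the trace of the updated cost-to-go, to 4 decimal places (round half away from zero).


BᵀP = [4.5000 -1.7500; 6.5000 -2.7500]
S = R + BᵀPB = [3 0; 0 3/2] + [16.2500 23.2500; 23.2500 34.2500] = [19.2500 23.2500; 23.2500 35.7500]
BᵀPA = [17.0000 -13.7500; 25.0000 -20.7500]
K = S⁻¹·BᵀPA = [0.1795 -0.0618; 0.5826 -0.5402]
A−BK = [-0.0483 0.9081; -0.4318 2.4412]
AᵀP(A−BK) = [0.6344 -0.5687; -0.5687 0.7530]
P' = Q + AᵀP(A−BK) = [1.8844 -1.3187; -1.3187 3.0030]
tr(P') = 4.8874

4.8874


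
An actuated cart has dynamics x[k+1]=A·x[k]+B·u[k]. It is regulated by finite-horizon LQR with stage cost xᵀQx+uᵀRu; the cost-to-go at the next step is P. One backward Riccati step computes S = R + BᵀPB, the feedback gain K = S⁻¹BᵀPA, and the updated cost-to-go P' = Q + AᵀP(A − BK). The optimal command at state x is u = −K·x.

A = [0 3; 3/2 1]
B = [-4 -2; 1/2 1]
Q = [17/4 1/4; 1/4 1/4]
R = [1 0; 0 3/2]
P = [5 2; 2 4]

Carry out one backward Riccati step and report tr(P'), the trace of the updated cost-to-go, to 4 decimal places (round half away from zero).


12.7620

BᵀP = [-19.0000 -6.0000; -8.0000 0.0000]
S = R + BᵀPB = [1 0; 0 3/2] + [73.0000 32.0000; 32.0000 16.0000] = [74.0000 32.0000; 32.0000 17.5000]
BᵀPA = [-9.0000 -63.0000; 0.0000 -24.0000]
K = S⁻¹·BᵀPA = [-0.5812 -1.2343; 1.0627 0.8856]
A−BK = [-0.1993 -0.1661; 0.7279 0.7315]
AᵀP(A−BK) = [3.7694 3.8911; 3.8911 4.4926]
P' = Q + AᵀP(A−BK) = [8.0194 4.1411; 4.1411 4.7426]
tr(P') = 12.7620


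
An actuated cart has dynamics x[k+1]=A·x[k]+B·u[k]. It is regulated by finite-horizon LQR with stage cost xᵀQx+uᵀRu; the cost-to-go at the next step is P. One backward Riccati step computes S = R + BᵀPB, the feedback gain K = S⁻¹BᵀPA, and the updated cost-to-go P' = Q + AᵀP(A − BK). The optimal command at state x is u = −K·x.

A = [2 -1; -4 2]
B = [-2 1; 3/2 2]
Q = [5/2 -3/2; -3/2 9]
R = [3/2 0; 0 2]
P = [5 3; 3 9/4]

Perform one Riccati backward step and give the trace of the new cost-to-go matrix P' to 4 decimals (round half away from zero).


BᵀP = [-5.5000 -2.6250; 11.0000 7.5000]
S = R + BᵀPB = [3/2 0; 0 2] + [7.0625 -10.7500; -10.7500 26.0000] = [8.5625 -10.7500; -10.7500 28.0000]
BᵀPA = [-0.5000 0.2500; -8.0000 4.0000]
K = S⁻¹·BᵀPA = [-0.8052 0.4026; -0.5949 0.2974]
A−BK = [0.9844 -0.4922; -1.6024 0.8012]
AᵀP(A−BK) = [2.8384 -1.4192; -1.4192 0.7096]
P' = Q + AᵀP(A−BK) = [5.3384 -2.9192; -2.9192 9.7096]
tr(P') = 15.0481

15.0481


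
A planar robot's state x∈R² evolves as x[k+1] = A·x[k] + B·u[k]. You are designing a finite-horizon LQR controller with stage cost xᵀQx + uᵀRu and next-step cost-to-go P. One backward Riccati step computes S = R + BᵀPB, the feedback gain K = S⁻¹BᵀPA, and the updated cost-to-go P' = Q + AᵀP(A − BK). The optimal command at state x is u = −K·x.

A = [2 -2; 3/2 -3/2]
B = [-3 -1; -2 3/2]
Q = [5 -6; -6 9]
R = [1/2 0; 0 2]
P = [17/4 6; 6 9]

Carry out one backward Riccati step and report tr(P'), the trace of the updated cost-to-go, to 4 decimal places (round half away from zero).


BᵀP = [-24.7500 -36.0000; 4.7500 7.5000]
S = R + BᵀPB = [1/2 0; 0 2] + [146.2500 -29.2500; -29.2500 6.5000] = [146.7500 -29.2500; -29.2500 8.5000]
BᵀPA = [-103.5000 103.5000; 20.7500 -20.7500]
K = S⁻¹·BᵀPA = [-0.6963 0.6963; 0.0451 -0.0451]
A−BK = [-0.0437 0.0437; 0.0397 -0.0397]
AᵀP(A−BK) = [0.2480 -0.2480; -0.2480 0.2480]
P' = Q + AᵀP(A−BK) = [5.2480 -6.2480; -6.2480 9.2480]
tr(P') = 14.4959

14.4959


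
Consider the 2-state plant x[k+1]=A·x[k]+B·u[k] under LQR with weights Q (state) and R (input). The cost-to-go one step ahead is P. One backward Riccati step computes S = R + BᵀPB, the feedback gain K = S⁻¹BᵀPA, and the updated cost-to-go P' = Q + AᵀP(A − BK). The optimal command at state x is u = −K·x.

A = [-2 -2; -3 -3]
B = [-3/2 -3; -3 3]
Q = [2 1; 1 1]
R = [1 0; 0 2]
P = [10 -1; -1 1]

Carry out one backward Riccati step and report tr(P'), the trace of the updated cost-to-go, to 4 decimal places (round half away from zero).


5.3716

BᵀP = [-12.0000 -1.5000; -33.0000 6.0000]
S = R + BᵀPB = [1 0; 0 2] + [22.5000 31.5000; 31.5000 117.0000] = [23.5000 31.5000; 31.5000 119.0000]
BᵀPA = [28.5000 28.5000; 48.0000 48.0000]
K = S⁻¹·BᵀPA = [1.0417 1.0417; 0.1276 0.1276]
A−BK = [-0.0546 -0.0546; -0.2577 -0.2577]
AᵀP(A−BK) = [1.1858 1.1858; 1.1858 1.1858]
P' = Q + AᵀP(A−BK) = [3.1858 2.1858; 2.1858 2.1858]
tr(P') = 5.3716


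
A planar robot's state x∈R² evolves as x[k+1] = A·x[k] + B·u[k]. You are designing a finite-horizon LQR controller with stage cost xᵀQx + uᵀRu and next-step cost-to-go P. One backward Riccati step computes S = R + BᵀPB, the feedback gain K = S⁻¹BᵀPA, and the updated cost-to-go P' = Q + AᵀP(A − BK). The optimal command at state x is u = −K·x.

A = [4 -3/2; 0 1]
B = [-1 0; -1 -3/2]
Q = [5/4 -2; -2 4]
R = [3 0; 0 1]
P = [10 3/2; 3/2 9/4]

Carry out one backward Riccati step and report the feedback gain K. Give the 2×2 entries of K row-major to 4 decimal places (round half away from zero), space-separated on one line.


BᵀP = [-11.5000 -3.7500; -2.2500 -3.3750]
S = R + BᵀPB = [3 0; 0 1] + [15.2500 5.6250; 5.6250 5.0625] = [18.2500 5.6250; 5.6250 6.0625]
BᵀPA = [-46.0000 13.5000; -9.0000 0.0000]
K = S⁻¹·BᵀPA = [-2.8892 1.0360; 1.1962 -0.9612]
A−BK = [1.1108 -0.4640; -1.0949 0.5941]
AᵀP(A−BK) = [37.8608 -14.9953; -14.9953 6.2640]
P' = Q + AᵀP(A−BK) = [39.1108 -16.9953; -16.9953 10.2640]
tr(P') = 49.3748

-2.8892 1.0360 1.1962 -0.9612


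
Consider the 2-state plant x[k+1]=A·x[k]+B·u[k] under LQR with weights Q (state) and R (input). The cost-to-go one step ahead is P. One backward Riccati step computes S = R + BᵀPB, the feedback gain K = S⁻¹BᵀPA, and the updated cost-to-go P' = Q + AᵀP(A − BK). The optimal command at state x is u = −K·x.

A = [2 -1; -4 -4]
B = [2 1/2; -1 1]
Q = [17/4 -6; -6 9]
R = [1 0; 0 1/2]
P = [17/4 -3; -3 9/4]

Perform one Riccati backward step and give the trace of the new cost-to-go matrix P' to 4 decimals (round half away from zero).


18.3166

BᵀP = [11.5000 -8.2500; -0.8750 0.7500]
S = R + BᵀPB = [1 0; 0 1/2] + [31.2500 -2.5000; -2.5000 0.3125] = [32.2500 -2.5000; -2.5000 0.8125]
BᵀPA = [56.0000 21.5000; -4.7500 -2.1250]
K = S⁻¹·BᵀPA = [1.6852 0.6092; -0.6609 -0.7408]
A−BK = [-1.0399 -1.8481; -1.6539 -2.6500]
AᵀP(A−BK) = [3.4894 1.8637; 1.8637 1.5771]
P' = Q + AᵀP(A−BK) = [7.7394 -4.1363; -4.1363 10.5771]
tr(P') = 18.3166


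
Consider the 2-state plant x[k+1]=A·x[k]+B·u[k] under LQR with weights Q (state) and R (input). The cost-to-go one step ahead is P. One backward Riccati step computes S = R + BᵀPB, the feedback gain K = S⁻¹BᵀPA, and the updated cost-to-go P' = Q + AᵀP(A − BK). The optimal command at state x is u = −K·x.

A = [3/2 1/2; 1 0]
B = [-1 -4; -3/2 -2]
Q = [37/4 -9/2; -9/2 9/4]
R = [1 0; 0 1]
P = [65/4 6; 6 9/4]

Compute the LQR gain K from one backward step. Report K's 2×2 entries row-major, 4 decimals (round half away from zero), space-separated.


-0.1195 -0.0250 -0.3544 -0.0970

BᵀP = [-25.2500 -9.3750; -77.0000 -28.5000]
S = R + BᵀPB = [1 0; 0 1] + [39.3125 119.7500; 119.7500 365.0000] = [40.3125 119.7500; 119.7500 366.0000]
BᵀPA = [-47.2500 -12.6250; -144.0000 -38.5000]
K = S⁻¹·BᵀPA = [-0.1195 -0.0250; -0.3544 -0.0970]
A−BK = [-0.0369 0.0870; 0.1121 -0.2316]
AᵀP(A−BK) = [0.1406 0.0366; 0.0366 0.0119]
P' = Q + AᵀP(A−BK) = [9.3906 -4.4634; -4.4634 2.2619]
tr(P') = 11.6525


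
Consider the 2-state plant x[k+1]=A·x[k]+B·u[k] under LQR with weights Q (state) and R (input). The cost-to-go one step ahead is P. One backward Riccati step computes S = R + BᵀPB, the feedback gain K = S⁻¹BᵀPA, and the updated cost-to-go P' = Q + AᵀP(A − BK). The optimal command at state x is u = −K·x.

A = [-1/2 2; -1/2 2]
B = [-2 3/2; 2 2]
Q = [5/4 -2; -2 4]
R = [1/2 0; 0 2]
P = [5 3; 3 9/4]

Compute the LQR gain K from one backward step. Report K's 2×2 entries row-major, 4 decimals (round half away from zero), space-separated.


0.0672 -0.2689 -0.2645 1.0579

BᵀP = [-4.0000 -1.5000; 13.5000 9.0000]
S = R + BᵀPB = [1/2 0; 0 2] + [5.0000 -9.0000; -9.0000 38.2500] = [5.5000 -9.0000; -9.0000 40.2500]
BᵀPA = [2.7500 -11.0000; -11.2500 45.0000]
K = S⁻¹·BᵀPA = [0.0672 -0.2689; -0.2645 1.0579]
A−BK = [0.0312 -0.1247; -0.1055 0.4221]
AᵀP(A−BK) = [0.1523 -0.6093; -0.6093 2.4372]
P' = Q + AᵀP(A−BK) = [1.4023 -2.6093; -2.6093 6.4372]
tr(P') = 7.8395


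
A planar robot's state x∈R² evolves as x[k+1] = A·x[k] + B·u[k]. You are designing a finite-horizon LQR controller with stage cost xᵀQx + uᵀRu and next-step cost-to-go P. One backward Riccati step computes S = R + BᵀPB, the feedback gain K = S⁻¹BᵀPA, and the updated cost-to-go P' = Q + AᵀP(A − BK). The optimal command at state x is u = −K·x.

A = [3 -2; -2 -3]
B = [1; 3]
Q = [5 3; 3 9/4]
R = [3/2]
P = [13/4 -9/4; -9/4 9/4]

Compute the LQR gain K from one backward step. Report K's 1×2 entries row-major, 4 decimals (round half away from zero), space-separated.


-1.6957 -0.5652

BᵀP = [-3.5000 4.5000]
S = R + BᵀPB = [3/2] + [10.0000] = [11.5000]
BᵀPA = [-19.5000 -6.5000]
K = S⁻¹·BᵀPA = [-1.6957 -0.5652]
A−BK = [4.6957 -1.4348; 3.0870 -1.3043]
AᵀP(A−BK) = [32.1848 -5.7717; -5.7717 2.5761]
P' = Q + AᵀP(A−BK) = [37.1848 -2.7717; -2.7717 4.8261]
tr(P') = 42.0109


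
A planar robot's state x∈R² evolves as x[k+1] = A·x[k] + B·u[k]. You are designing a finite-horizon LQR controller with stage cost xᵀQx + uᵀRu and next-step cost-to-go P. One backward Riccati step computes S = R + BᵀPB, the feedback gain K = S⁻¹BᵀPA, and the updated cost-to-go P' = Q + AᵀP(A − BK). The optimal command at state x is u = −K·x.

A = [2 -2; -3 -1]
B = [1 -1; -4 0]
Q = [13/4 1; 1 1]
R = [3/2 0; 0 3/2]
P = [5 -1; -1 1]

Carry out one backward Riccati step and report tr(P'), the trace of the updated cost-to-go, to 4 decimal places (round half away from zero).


BᵀP = [9.0000 -5.0000; -5.0000 1.0000]
S = R + BᵀPB = [3/2 0; 0 3/2] + [29.0000 -9.0000; -9.0000 5.0000] = [30.5000 -9.0000; -9.0000 6.5000]
BᵀPA = [33.0000 -13.0000; -13.0000 9.0000]
K = S⁻¹·BᵀPA = [0.8316 -0.0299; -0.8486 1.3433]
A−BK = [0.3198 -0.6269; 0.3262 -1.1194]
AᵀP(A−BK) = [2.5267 -2.5522; -2.5522 4.5224]
P' = Q + AᵀP(A−BK) = [5.7767 -1.5522; -1.5522 5.5224]
tr(P') = 11.2990

11.2990


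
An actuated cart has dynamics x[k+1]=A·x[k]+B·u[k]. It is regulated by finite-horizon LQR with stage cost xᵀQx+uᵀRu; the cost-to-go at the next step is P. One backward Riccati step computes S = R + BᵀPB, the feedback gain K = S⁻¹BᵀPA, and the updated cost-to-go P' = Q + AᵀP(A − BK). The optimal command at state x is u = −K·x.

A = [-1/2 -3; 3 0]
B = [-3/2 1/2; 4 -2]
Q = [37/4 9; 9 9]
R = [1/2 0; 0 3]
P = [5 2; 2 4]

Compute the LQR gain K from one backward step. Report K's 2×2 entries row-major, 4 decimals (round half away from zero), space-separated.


0.6086 0.5144 -0.2818 1.0921

BᵀP = [0.5000 13.0000; -1.5000 -7.0000]
S = R + BᵀPB = [1/2 0; 0 3] + [51.2500 -25.7500; -25.7500 13.2500] = [51.7500 -25.7500; -25.7500 16.2500]
BᵀPA = [38.7500 -1.5000; -20.2500 4.5000]
K = S⁻¹·BᵀPA = [0.6086 0.5144; -0.2818 1.0921]
A−BK = [0.5538 -2.7744; 0.0021 0.1265]
AᵀP(A−BK) = [1.9613 -8.3190; -8.3190 40.8573]
P' = Q + AᵀP(A−BK) = [11.2113 0.6810; 0.6810 49.8573]
tr(P') = 61.0687


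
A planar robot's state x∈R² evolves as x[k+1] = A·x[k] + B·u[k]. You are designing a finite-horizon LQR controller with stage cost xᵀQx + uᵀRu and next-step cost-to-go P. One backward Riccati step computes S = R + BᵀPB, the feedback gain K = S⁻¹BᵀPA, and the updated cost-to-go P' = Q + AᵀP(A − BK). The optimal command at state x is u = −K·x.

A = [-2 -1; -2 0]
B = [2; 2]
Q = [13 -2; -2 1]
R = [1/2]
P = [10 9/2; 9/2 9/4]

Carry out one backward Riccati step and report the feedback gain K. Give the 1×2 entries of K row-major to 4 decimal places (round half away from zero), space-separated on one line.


-0.9942 -0.3392

BᵀP = [29.0000 13.5000]
S = R + BᵀPB = [1/2] + [85.0000] = [85.5000]
BᵀPA = [-85.0000 -29.0000]
K = S⁻¹·BᵀPA = [-0.9942 -0.3392]
A−BK = [-0.0117 -0.3216; -0.0117 0.6784]
AᵀP(A−BK) = [0.4971 0.1696; 0.1696 0.1637]
P' = Q + AᵀP(A−BK) = [13.4971 -1.8304; -1.8304 1.1637]
tr(P') = 14.6608


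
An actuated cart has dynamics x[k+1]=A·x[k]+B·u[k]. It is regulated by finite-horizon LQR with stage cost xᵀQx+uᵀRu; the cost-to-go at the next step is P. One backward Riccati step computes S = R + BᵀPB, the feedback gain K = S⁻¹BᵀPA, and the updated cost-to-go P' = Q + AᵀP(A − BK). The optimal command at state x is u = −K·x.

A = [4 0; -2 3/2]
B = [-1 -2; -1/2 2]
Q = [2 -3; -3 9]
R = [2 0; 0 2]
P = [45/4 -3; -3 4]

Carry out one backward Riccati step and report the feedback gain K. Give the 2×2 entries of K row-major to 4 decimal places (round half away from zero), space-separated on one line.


BᵀP = [-9.7500 1.0000; -28.5000 14.0000]
S = R + BᵀPB = [2 0; 0 2] + [9.2500 21.5000; 21.5000 85.0000] = [11.2500 21.5000; 21.5000 87.0000]
BᵀPA = [-41.0000 1.5000; -142.0000 21.0000]
K = S⁻¹·BᵀPA = [-0.9952 -0.6215; -1.3863 0.3950]
A−BK = [0.2323 0.1684; 0.2749 0.3993]
AᵀP(A−BK) = [6.3504 0.6041; 0.6041 1.6379]
P' = Q + AᵀP(A−BK) = [8.3504 -2.3959; -2.3959 10.6379]
tr(P') = 18.9884

-0.9952 -0.6215 -1.3863 0.3950


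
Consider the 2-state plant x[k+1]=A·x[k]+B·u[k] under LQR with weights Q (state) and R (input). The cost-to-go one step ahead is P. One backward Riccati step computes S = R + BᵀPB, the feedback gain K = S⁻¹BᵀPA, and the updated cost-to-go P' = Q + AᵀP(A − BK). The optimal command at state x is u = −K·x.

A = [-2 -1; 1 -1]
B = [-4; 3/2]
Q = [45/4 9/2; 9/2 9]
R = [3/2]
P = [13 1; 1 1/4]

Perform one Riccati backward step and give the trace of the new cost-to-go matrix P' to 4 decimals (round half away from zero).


BᵀP = [-50.5000 -3.6250]
S = R + BᵀPB = [3/2] + [196.5625] = [198.0625]
BᵀPA = [97.3750 54.1250]
K = S⁻¹·BᵀPA = [0.4916 0.2733]
A−BK = [-0.0334 0.0931; 0.2625 -1.4099]
AᵀP(A−BK) = [0.3768 0.1401; 0.1401 0.4591]
P' = Q + AᵀP(A−BK) = [11.6268 4.6401; 4.6401 9.4591]
tr(P') = 21.0859

21.0859


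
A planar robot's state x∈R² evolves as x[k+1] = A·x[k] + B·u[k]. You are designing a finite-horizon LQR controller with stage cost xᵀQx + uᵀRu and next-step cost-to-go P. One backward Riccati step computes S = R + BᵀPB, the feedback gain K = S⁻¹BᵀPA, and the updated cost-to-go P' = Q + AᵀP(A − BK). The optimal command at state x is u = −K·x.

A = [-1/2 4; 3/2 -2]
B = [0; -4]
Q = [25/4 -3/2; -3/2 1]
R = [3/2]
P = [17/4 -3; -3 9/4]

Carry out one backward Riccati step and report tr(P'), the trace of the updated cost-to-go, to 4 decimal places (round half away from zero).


BᵀP = [12.0000 -9.0000]
S = R + BᵀPB = [3/2] + [36.0000] = [37.5000]
BᵀPA = [-19.5000 66.0000]
K = S⁻¹·BᵀPA = [-0.5200 1.7600]
A−BK = [-0.5000 4.0000; -0.5800 5.0400]
AᵀP(A−BK) = [0.4850 -1.9300; -1.9300 8.8400]
P' = Q + AᵀP(A−BK) = [6.7350 -3.4300; -3.4300 9.8400]
tr(P') = 16.5750

16.5750


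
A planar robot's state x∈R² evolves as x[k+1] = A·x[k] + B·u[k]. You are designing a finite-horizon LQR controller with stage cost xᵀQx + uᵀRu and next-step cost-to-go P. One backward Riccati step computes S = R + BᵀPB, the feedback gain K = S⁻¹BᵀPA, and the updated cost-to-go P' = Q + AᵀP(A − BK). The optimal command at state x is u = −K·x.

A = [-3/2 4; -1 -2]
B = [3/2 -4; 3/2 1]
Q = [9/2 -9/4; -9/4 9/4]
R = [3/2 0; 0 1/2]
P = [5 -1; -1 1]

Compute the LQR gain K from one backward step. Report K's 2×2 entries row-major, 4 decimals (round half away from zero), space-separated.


-0.4660 -0.2969 0.1711 -1.1299

BᵀP = [6.0000 0.0000; -21.0000 5.0000]
S = R + BᵀPB = [3/2 0; 0 1/2] + [9.0000 -24.0000; -24.0000 89.0000] = [10.5000 -24.0000; -24.0000 89.5000]
BᵀPA = [-9.0000 24.0000; 26.5000 -94.0000]
K = S⁻¹·BᵀPA = [-0.4660 -0.2969; 0.1711 -1.1299]
A−BK = [-0.1165 -0.0742; -0.4722 -0.4247]
AᵀP(A−BK) = [0.5211 0.2701; 0.2701 0.9155]
P' = Q + AᵀP(A−BK) = [5.0211 -1.9799; -1.9799 3.1655]
tr(P') = 8.1866


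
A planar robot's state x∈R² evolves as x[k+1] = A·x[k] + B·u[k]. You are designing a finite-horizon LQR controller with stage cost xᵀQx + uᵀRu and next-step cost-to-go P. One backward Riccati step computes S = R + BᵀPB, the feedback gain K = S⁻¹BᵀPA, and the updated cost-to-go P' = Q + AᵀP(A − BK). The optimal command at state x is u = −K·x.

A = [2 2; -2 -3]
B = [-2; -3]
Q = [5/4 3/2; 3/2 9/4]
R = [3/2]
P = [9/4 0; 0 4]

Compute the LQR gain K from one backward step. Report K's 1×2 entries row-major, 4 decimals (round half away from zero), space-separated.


BᵀP = [-4.5000 -12.0000]
S = R + BᵀPB = [3/2] + [45.0000] = [46.5000]
BᵀPA = [15.0000 27.0000]
K = S⁻¹·BᵀPA = [0.3226 0.5806]
A−BK = [2.6452 3.1613; -1.0323 -1.2581]
AᵀP(A−BK) = [20.1613 24.2903; 24.2903 29.3226]
P' = Q + AᵀP(A−BK) = [21.4113 25.7903; 25.7903 31.5726]
tr(P') = 52.9839

0.3226 0.5806


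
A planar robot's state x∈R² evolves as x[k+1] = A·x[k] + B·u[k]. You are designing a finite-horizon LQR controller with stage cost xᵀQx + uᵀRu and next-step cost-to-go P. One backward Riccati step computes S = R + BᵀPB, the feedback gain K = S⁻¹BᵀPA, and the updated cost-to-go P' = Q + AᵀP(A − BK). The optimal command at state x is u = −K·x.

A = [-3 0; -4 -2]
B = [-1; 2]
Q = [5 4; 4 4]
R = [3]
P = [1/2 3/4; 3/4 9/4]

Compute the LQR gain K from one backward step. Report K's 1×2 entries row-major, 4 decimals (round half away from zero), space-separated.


BᵀP = [1.0000 3.7500]
S = R + BᵀPB = [3] + [6.5000] = [9.5000]
BᵀPA = [-18.0000 -7.5000]
K = S⁻¹·BᵀPA = [-1.8947 -0.7895]
A−BK = [-4.8947 -0.7895; -0.2105 -0.4211]
AᵀP(A−BK) = [24.3947 8.2895; 8.2895 3.0789]
P' = Q + AᵀP(A−BK) = [29.3947 12.2895; 12.2895 7.0789]
tr(P') = 36.4737

-1.8947 -0.7895


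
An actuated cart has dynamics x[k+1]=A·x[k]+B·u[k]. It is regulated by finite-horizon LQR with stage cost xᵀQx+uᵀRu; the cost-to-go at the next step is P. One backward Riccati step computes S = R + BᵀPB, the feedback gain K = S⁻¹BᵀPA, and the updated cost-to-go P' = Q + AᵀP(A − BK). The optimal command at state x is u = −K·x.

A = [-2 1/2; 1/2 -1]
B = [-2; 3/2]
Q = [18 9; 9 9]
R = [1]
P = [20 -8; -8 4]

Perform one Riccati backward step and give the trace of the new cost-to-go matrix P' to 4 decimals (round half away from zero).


28.4710

BᵀP = [-52.0000 22.0000]
S = R + BᵀPB = [1] + [137.0000] = [138.0000]
BᵀPA = [115.0000 -48.0000]
K = S⁻¹·BᵀPA = [0.8333 -0.3478]
A−BK = [-0.3333 -0.1957; -0.7500 -0.4783]
AᵀP(A−BK) = [1.1667 0.0000; 0.0000 0.3043]
P' = Q + AᵀP(A−BK) = [19.1667 9.0000; 9.0000 9.3043]
tr(P') = 28.4710


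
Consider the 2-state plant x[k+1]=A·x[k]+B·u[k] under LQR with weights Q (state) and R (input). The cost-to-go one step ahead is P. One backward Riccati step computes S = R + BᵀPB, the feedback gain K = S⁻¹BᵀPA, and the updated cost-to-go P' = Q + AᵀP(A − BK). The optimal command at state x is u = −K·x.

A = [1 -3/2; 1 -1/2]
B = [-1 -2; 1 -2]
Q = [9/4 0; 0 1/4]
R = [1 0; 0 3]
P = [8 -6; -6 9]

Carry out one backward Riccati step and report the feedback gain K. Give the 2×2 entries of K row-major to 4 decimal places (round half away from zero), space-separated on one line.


BᵀP = [-14.0000 15.0000; -4.0000 -6.0000]
S = R + BᵀPB = [1 0; 0 3] + [29.0000 -2.0000; -2.0000 20.0000] = [30.0000 -2.0000; -2.0000 23.0000]
BᵀPA = [1.0000 13.5000; -10.0000 9.0000]
K = S⁻¹·BᵀPA = [0.0044 0.4789; -0.4344 0.4329]
A−BK = [0.1356 -0.1552; 0.1268 -0.1130]
AᵀP(A−BK) = [0.6516 -0.6494; -0.6494 0.8888]
P' = Q + AᵀP(A−BK) = [2.9016 -0.6494; -0.6494 1.1388]
tr(P') = 4.0405

0.0044 0.4789 -0.4344 0.4329


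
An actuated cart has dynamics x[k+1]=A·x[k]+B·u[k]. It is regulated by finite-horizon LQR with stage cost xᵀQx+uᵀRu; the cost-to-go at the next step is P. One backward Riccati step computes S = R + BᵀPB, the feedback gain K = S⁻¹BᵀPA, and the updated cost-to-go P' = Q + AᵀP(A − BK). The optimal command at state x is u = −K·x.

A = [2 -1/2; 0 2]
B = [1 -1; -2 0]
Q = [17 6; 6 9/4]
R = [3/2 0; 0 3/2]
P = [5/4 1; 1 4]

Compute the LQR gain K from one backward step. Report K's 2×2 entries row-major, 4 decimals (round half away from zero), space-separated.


-0.0563 -0.9109 -0.8938 -0.2516

BᵀP = [-0.7500 -7.0000; -1.2500 -1.0000]
S = R + BᵀPB = [3/2 0; 0 3/2] + [13.2500 0.7500; 0.7500 1.2500] = [14.7500 0.7500; 0.7500 2.7500]
BᵀPA = [-1.5000 -13.6250; -2.5000 -1.3750]
K = S⁻¹·BᵀPA = [-0.0563 -0.9109; -0.8938 -0.2516]
A−BK = [1.1625 0.1594; -0.1125 0.1781]
AᵀP(A−BK) = [2.6813 0.7547; 0.7547 1.5551]
P' = Q + AᵀP(A−BK) = [19.6813 6.7547; 6.7547 3.8051]
tr(P') = 23.4863


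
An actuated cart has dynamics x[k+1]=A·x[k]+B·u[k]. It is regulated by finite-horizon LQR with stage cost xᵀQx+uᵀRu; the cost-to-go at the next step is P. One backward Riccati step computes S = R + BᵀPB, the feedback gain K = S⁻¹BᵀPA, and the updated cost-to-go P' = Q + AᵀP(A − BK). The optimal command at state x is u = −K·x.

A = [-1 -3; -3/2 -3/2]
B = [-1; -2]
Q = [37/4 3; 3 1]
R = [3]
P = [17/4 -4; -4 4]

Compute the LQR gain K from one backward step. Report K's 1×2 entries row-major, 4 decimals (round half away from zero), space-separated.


0.3103 -0.7241

BᵀP = [3.7500 -4.0000]
S = R + BᵀPB = [3] + [4.2500] = [7.2500]
BᵀPA = [2.2500 -5.2500]
K = S⁻¹·BᵀPA = [0.3103 -0.7241]
A−BK = [-0.6897 -3.7241; -0.8793 -2.9483]
AᵀP(A−BK) = [0.5517 -0.6207; -0.6207 7.4483]
P' = Q + AᵀP(A−BK) = [9.8017 2.3793; 2.3793 8.4483]
tr(P') = 18.2500


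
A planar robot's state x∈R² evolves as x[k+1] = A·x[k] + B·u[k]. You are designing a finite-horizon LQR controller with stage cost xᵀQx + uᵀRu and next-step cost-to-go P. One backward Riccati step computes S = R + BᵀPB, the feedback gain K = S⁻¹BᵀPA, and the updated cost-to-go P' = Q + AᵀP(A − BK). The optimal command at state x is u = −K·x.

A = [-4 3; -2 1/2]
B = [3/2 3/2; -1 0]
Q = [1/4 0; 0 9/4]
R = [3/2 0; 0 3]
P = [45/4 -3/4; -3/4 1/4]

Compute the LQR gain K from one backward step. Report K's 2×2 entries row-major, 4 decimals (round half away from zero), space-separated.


-1.4746 1.1761 -0.9277 0.6700

BᵀP = [17.6250 -1.3750; 16.8750 -1.1250]
S = R + BᵀPB = [3/2 0; 0 3] + [27.8125 26.4375; 26.4375 25.3125] = [29.3125 26.4375; 26.4375 28.3125]
BᵀPA = [-67.7500 52.1875; -65.2500 50.0625]
K = S⁻¹·BᵀPA = [-1.4746 1.1761; -0.9277 0.6700]
A−BK = [-0.3966 0.2309; -3.4746 1.6761]
AᵀP(A−BK) = [8.5641 -5.8518; -5.8518 4.1430]
P' = Q + AᵀP(A−BK) = [8.8141 -5.8518; -5.8518 6.3930]
tr(P') = 15.2071


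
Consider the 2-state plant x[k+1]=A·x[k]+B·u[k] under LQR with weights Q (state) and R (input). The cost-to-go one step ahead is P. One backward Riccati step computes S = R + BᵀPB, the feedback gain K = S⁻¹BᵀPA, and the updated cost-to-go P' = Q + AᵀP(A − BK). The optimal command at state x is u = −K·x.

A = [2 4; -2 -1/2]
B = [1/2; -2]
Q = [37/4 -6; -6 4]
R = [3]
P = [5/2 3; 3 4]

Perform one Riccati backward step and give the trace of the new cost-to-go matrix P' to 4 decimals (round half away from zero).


25.1445

BᵀP = [-4.7500 -6.5000]
S = R + BᵀPB = [3] + [10.6250] = [13.6250]
BᵀPA = [3.5000 -15.7500]
K = S⁻¹·BᵀPA = [0.2569 -1.1560]
A−BK = [1.8716 4.5780; -1.4862 -2.8119]
AᵀP(A−BK) = [1.1009 1.0459; 1.0459 10.7936]
P' = Q + AᵀP(A−BK) = [10.3509 -4.9541; -4.9541 14.7936]
tr(P') = 25.1445


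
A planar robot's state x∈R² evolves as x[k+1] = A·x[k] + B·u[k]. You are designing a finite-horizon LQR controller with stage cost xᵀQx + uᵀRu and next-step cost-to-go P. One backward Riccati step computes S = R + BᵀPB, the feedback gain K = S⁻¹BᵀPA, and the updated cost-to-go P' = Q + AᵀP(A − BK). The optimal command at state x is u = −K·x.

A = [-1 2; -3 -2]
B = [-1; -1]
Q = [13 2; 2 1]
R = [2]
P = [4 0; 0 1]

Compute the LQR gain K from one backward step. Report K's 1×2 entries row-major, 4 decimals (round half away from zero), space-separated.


BᵀP = [-4.0000 -1.0000]
S = R + BᵀPB = [2] + [5.0000] = [7.0000]
BᵀPA = [7.0000 -6.0000]
K = S⁻¹·BᵀPA = [1.0000 -0.8571]
A−BK = [0.0000 1.1429; -2.0000 -2.8571]
AᵀP(A−BK) = [6.0000 4.0000; 4.0000 14.8571]
P' = Q + AᵀP(A−BK) = [19.0000 6.0000; 6.0000 15.8571]
tr(P') = 34.8571

1.0000 -0.8571


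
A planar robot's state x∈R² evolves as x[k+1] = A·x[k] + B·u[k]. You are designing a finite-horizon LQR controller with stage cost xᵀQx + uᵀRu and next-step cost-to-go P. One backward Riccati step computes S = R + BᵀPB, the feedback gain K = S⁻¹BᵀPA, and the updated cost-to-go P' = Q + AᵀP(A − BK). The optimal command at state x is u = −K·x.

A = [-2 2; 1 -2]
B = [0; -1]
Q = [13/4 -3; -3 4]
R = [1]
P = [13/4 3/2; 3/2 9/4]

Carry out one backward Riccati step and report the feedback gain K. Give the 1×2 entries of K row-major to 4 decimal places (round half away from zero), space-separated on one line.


0.2308 0.4615

BᵀP = [-1.5000 -2.2500]
S = R + BᵀPB = [1] + [2.2500] = [3.2500]
BᵀPA = [0.7500 1.5000]
K = S⁻¹·BᵀPA = [0.2308 0.4615]
A−BK = [-2.0000 2.0000; 1.2308 -1.5385]
AᵀP(A−BK) = [9.0769 -8.8462; -8.8462 9.3077]
P' = Q + AᵀP(A−BK) = [12.3269 -11.8462; -11.8462 13.3077]
tr(P') = 25.6346


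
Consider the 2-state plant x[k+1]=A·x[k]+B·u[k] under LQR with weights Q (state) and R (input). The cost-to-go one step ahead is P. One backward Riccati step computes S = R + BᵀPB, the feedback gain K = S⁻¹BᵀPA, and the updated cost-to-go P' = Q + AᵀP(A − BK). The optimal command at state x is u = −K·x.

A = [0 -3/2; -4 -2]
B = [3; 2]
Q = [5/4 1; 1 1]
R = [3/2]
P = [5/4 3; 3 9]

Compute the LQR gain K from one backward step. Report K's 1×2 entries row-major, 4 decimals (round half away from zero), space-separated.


-1.2743 -0.8097

BᵀP = [9.7500 27.0000]
S = R + BᵀPB = [3/2] + [83.2500] = [84.7500]
BᵀPA = [-108.0000 -68.6250]
K = S⁻¹·BᵀPA = [-1.2743 -0.8097]
A−BK = [3.8230 0.9292; -1.4513 -0.3805]
AᵀP(A−BK) = [6.3717 2.5487; 2.5487 1.2445]
P' = Q + AᵀP(A−BK) = [7.6217 3.5487; 3.5487 2.2445]
tr(P') = 9.8662


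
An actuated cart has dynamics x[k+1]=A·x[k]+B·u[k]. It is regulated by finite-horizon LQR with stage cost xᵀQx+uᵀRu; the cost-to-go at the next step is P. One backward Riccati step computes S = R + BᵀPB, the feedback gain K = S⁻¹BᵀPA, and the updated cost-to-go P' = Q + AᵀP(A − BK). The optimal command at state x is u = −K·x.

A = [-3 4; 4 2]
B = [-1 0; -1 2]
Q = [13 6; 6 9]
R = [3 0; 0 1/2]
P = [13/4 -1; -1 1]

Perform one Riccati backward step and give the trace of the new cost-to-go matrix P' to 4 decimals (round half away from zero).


60.0317

BᵀP = [-2.2500 0.0000; -2.0000 2.0000]
S = R + BᵀPB = [3 0; 0 1/2] + [2.2500 0.0000; 0.0000 4.0000] = [5.2500 0.0000; 0.0000 4.5000]
BᵀPA = [6.7500 -9.0000; 14.0000 -4.0000]
K = S⁻¹·BᵀPA = [1.2857 -1.7143; 3.1111 -0.8889]
A−BK = [-1.7143 2.2857; -0.9365 2.0635]
AᵀP(A−BK) = [17.0159 -16.9841; -16.9841 21.0159]
P' = Q + AᵀP(A−BK) = [30.0159 -10.9841; -10.9841 30.0159]
tr(P') = 60.0317


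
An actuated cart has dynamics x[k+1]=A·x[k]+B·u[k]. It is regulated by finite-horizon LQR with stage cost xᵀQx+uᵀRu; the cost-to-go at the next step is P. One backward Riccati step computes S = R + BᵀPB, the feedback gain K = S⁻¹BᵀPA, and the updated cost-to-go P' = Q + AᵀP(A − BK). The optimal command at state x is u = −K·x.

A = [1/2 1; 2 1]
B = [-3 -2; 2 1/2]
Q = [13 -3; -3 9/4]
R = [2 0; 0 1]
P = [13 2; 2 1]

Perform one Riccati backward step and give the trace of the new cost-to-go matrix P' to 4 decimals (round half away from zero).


19.8662

BᵀP = [-35.0000 -4.0000; -25.0000 -3.5000]
S = R + BᵀPB = [2 0; 0 1] + [97.0000 68.0000; 68.0000 48.2500] = [99.0000 68.0000; 68.0000 49.2500]
BᵀPA = [-25.5000 -39.0000; -19.5000 -28.5000]
K = S⁻¹·BᵀPA = [0.2786 0.0685; -0.7805 -0.6733]
A−BK = [-0.2254 -0.1410; 1.8332 1.1996]
AᵀP(A−BK) = [3.1326 2.1182; 2.1182 1.4836]
P' = Q + AᵀP(A−BK) = [16.1326 -0.8818; -0.8818 3.7336]
tr(P') = 19.8662


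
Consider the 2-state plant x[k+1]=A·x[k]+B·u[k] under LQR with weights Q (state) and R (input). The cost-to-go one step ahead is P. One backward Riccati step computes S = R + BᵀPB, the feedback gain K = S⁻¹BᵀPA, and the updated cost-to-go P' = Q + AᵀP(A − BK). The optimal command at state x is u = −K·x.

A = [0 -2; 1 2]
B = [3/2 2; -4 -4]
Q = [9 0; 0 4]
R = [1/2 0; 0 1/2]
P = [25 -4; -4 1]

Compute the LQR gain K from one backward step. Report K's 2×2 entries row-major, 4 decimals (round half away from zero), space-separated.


BᵀP = [53.5000 -10.0000; 66.0000 -12.0000]
S = R + BᵀPB = [1/2 0; 0 1/2] + [120.2500 147.0000; 147.0000 180.0000] = [120.7500 147.0000; 147.0000 180.5000]
BᵀPA = [-10.0000 -127.0000; -12.0000 -156.0000]
K = S⁻¹·BᵀPA = [-0.2200 0.0456; 0.1127 -0.9014]
A−BK = [0.1046 -0.2656; 0.5708 -1.4232]
AᵀP(A−BK) = [0.1522 -0.3608; -0.3608 1.1724]
P' = Q + AᵀP(A−BK) = [9.1522 -0.3608; -0.3608 5.1724]
tr(P') = 14.3246

-0.2200 0.0456 0.1127 -0.9014
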